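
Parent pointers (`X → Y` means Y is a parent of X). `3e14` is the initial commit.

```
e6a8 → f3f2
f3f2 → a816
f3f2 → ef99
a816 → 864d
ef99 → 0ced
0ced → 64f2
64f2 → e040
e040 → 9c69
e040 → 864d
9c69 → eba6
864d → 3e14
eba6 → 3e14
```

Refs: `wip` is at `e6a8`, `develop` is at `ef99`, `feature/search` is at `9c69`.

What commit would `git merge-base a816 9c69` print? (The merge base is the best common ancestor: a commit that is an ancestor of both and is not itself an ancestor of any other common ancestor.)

Ancestors of a816: {3e14, 864d, a816}.
Ancestors of 9c69: {3e14, 9c69, eba6}.
Common ancestors: {3e14}.
The only common ancestor is 3e14, so it is the merge base.

3e14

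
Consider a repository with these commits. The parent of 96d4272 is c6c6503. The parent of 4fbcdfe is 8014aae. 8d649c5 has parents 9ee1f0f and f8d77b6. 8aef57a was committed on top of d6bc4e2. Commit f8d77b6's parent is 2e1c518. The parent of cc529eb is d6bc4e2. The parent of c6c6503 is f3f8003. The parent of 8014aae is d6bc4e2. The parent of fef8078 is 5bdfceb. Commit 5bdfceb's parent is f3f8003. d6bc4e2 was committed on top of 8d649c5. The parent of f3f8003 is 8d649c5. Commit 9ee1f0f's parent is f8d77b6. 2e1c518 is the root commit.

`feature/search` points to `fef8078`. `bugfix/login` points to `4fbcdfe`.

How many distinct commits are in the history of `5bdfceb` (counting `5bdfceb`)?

Walking parent pointers from 5bdfceb: reachable set = {2e1c518, 5bdfceb, 8d649c5, 9ee1f0f, f3f8003, f8d77b6}.
That is 6 commits.

6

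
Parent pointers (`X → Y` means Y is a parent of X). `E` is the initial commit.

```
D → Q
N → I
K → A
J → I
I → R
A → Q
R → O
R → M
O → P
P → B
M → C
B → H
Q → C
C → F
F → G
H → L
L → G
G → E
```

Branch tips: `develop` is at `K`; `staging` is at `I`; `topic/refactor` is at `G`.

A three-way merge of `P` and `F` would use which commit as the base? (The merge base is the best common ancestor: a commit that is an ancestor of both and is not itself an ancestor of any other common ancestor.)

G

Ancestors of P: {B, E, G, H, L, P}.
Ancestors of F: {E, F, G}.
Common ancestors: {E, G}.
Among these, G is not an ancestor of any other common ancestor — it is the merge base.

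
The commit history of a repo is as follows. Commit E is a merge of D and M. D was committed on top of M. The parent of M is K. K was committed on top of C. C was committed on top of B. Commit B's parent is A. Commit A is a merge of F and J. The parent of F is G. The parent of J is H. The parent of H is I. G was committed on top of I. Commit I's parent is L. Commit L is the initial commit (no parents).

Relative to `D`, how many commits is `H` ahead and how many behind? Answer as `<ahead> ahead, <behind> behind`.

Reachable from H: {H, I, L}.
Reachable from D: {A, B, C, D, F, G, H, I, J, K, L, M}.
Only in H's history (ahead): {} — 0.
Only in D's history (behind): {A, B, C, D, F, G, J, K, M} — 9.

0 ahead, 9 behind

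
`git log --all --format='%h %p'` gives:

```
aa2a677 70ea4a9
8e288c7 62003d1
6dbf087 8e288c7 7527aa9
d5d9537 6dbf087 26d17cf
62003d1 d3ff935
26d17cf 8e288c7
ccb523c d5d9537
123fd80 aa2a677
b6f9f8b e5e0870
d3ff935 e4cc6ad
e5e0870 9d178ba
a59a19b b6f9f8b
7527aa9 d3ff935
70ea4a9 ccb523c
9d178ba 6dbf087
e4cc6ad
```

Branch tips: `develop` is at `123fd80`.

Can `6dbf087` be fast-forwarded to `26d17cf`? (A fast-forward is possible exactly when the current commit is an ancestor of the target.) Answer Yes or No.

No

A fast-forward from 6dbf087 to 26d17cf is possible iff 6dbf087 is an ancestor of 26d17cf.
Ancestors of 26d17cf: {26d17cf, 62003d1, 8e288c7, d3ff935, e4cc6ad}.
6dbf087 is not among them, so fast-forward is not possible.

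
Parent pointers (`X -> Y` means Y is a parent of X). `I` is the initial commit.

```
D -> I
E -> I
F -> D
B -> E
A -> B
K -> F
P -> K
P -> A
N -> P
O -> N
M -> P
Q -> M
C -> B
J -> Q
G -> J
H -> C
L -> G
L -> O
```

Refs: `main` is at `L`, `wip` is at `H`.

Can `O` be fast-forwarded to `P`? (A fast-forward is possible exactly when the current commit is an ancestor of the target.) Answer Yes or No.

A fast-forward from O to P is possible iff O is an ancestor of P.
Ancestors of P: {A, B, D, E, F, I, K, P}.
O is not among them, so fast-forward is not possible.

No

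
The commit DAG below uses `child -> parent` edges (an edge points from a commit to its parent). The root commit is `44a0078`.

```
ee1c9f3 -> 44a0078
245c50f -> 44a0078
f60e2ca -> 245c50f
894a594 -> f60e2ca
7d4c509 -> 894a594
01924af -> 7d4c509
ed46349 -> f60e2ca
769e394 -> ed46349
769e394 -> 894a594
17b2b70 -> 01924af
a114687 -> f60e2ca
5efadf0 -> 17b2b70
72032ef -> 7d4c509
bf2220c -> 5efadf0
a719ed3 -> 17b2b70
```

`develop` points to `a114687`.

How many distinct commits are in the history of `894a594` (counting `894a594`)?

Walking parent pointers from 894a594: reachable set = {245c50f, 44a0078, 894a594, f60e2ca}.
That is 4 commits.

4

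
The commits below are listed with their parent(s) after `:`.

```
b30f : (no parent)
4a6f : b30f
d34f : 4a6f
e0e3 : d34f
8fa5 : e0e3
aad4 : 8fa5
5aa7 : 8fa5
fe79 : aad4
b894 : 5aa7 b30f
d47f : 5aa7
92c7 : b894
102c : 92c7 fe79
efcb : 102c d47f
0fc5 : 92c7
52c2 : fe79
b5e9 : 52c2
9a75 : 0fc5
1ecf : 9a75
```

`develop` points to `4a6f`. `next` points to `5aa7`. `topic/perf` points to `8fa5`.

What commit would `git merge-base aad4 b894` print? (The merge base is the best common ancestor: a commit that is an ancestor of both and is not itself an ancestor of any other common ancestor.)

8fa5

Ancestors of aad4: {4a6f, 8fa5, aad4, b30f, d34f, e0e3}.
Ancestors of b894: {4a6f, 5aa7, 8fa5, b30f, b894, d34f, e0e3}.
Common ancestors: {4a6f, 8fa5, b30f, d34f, e0e3}.
Among these, 8fa5 is not an ancestor of any other common ancestor — it is the merge base.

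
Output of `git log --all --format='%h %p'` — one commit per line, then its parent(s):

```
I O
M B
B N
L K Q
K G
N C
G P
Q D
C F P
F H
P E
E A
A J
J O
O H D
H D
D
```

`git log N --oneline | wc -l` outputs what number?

Walking parent pointers from N: reachable set = {A, C, D, E, F, H, J, N, O, P}.
That is 10 commits.

10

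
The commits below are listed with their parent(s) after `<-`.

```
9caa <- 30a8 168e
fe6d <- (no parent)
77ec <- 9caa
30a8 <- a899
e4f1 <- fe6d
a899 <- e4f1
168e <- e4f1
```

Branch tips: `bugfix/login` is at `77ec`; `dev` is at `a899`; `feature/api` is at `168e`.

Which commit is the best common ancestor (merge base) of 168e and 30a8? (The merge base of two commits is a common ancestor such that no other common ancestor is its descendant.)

e4f1

Ancestors of 168e: {168e, e4f1, fe6d}.
Ancestors of 30a8: {30a8, a899, e4f1, fe6d}.
Common ancestors: {e4f1, fe6d}.
Among these, e4f1 is not an ancestor of any other common ancestor — it is the merge base.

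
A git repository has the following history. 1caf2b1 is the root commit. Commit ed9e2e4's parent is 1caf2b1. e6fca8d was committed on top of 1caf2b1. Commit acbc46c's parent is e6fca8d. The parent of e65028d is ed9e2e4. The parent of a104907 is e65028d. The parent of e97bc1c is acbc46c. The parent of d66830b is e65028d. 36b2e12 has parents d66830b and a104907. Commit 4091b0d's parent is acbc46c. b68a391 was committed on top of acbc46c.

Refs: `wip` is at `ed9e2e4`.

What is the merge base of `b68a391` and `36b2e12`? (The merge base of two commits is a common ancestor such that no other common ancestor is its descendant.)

Ancestors of b68a391: {1caf2b1, acbc46c, b68a391, e6fca8d}.
Ancestors of 36b2e12: {1caf2b1, 36b2e12, a104907, d66830b, e65028d, ed9e2e4}.
Common ancestors: {1caf2b1}.
The only common ancestor is 1caf2b1, so it is the merge base.

1caf2b1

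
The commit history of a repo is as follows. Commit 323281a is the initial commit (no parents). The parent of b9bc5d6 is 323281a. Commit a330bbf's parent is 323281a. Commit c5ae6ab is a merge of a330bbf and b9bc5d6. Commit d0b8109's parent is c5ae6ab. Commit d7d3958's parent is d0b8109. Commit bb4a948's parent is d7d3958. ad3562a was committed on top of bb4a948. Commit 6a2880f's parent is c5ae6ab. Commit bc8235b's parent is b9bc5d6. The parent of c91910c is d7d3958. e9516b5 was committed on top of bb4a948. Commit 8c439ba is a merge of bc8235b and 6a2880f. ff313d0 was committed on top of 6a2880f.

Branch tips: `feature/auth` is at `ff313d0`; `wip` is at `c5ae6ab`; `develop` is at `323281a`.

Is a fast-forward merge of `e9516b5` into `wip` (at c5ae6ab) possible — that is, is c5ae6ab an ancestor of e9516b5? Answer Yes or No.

A fast-forward from c5ae6ab to e9516b5 is possible iff c5ae6ab is an ancestor of e9516b5.
Ancestors of e9516b5: {323281a, a330bbf, b9bc5d6, bb4a948, c5ae6ab, d0b8109, d7d3958, e9516b5}.
c5ae6ab is among them, so fast-forward is possible.

Yes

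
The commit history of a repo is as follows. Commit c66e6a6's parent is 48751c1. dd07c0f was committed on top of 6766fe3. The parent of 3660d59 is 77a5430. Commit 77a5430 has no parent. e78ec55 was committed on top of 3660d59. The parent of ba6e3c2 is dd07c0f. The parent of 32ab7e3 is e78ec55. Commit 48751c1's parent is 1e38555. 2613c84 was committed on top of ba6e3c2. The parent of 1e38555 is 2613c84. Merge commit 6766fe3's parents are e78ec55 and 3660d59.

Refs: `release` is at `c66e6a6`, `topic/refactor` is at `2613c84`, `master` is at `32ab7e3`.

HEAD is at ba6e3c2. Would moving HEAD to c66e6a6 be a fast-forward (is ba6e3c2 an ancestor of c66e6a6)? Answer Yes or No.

Yes

A fast-forward from ba6e3c2 to c66e6a6 is possible iff ba6e3c2 is an ancestor of c66e6a6.
Ancestors of c66e6a6: {1e38555, 2613c84, 3660d59, 48751c1, 6766fe3, 77a5430, ba6e3c2, c66e6a6, dd07c0f, e78ec55}.
ba6e3c2 is among them, so fast-forward is possible.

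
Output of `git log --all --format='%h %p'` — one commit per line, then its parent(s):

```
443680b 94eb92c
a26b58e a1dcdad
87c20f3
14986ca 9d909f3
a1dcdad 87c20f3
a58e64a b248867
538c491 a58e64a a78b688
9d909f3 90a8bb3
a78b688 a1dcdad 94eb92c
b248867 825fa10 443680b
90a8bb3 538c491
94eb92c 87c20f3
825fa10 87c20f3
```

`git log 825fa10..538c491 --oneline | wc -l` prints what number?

Reachable from 538c491: {443680b, 538c491, 825fa10, 87c20f3, 94eb92c, a1dcdad, a58e64a, a78b688, b248867}.
Reachable from 825fa10: {825fa10, 87c20f3}.
In 538c491's history but not 825fa10's: {443680b, 538c491, 94eb92c, a1dcdad, a58e64a, a78b688, b248867} — 7 commits.

7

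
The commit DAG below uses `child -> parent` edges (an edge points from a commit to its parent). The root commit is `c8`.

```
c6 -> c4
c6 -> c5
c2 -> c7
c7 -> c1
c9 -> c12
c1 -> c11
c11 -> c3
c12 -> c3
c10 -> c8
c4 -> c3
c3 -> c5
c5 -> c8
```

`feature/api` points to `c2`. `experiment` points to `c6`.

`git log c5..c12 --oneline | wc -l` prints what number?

2

Reachable from c12: {c12, c3, c5, c8}.
Reachable from c5: {c5, c8}.
In c12's history but not c5's: {c12, c3} — 2 commits.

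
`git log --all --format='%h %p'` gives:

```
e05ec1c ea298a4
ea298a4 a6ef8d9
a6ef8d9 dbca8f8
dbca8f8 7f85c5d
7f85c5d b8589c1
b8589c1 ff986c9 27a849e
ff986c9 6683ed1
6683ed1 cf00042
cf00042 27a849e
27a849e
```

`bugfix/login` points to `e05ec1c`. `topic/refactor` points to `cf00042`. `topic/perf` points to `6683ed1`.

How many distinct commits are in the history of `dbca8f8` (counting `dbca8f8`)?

7

Walking parent pointers from dbca8f8: reachable set = {27a849e, 6683ed1, 7f85c5d, b8589c1, cf00042, dbca8f8, ff986c9}.
That is 7 commits.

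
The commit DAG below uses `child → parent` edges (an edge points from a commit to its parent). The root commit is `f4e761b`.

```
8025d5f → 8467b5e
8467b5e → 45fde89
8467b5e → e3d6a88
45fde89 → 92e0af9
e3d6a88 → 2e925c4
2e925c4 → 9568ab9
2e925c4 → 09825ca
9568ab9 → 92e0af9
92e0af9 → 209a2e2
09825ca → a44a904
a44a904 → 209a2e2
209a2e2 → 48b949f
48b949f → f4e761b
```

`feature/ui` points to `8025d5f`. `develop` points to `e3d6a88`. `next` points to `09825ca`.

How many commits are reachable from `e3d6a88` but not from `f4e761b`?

Reachable from e3d6a88: {09825ca, 209a2e2, 2e925c4, 48b949f, 92e0af9, 9568ab9, a44a904, e3d6a88, f4e761b}.
Reachable from f4e761b: {f4e761b}.
In e3d6a88's history but not f4e761b's: {09825ca, 209a2e2, 2e925c4, 48b949f, 92e0af9, 9568ab9, a44a904, e3d6a88} — 8 commits.

8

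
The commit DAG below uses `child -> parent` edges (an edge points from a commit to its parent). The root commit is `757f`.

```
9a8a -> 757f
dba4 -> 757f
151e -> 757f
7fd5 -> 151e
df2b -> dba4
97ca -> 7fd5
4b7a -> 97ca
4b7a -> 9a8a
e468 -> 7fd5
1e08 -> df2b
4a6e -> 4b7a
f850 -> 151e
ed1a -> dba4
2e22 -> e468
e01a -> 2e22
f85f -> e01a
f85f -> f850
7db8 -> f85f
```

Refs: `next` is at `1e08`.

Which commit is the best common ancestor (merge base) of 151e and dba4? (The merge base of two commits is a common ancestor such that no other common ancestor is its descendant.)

Ancestors of 151e: {151e, 757f}.
Ancestors of dba4: {757f, dba4}.
Common ancestors: {757f}.
The only common ancestor is 757f, so it is the merge base.

757f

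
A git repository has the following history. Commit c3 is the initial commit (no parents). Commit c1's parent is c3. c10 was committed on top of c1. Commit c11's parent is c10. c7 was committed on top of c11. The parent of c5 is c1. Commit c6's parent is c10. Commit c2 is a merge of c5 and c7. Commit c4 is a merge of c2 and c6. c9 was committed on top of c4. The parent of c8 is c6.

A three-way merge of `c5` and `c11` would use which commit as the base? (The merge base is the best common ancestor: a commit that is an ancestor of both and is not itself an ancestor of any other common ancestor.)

Ancestors of c5: {c1, c3, c5}.
Ancestors of c11: {c1, c10, c11, c3}.
Common ancestors: {c1, c3}.
Among these, c1 is not an ancestor of any other common ancestor — it is the merge base.

c1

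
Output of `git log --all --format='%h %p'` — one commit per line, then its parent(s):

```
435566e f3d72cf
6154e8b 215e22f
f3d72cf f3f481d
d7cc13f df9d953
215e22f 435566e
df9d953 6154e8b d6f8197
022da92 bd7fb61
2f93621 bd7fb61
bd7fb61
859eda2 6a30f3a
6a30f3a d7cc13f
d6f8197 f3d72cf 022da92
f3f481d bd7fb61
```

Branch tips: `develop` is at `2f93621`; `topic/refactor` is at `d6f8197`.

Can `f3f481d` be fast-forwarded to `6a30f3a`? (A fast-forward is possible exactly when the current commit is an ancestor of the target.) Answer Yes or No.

A fast-forward from f3f481d to 6a30f3a is possible iff f3f481d is an ancestor of 6a30f3a.
Ancestors of 6a30f3a: {022da92, 215e22f, 435566e, 6154e8b, 6a30f3a, bd7fb61, d6f8197, d7cc13f, df9d953, f3d72cf, f3f481d}.
f3f481d is among them, so fast-forward is possible.

Yes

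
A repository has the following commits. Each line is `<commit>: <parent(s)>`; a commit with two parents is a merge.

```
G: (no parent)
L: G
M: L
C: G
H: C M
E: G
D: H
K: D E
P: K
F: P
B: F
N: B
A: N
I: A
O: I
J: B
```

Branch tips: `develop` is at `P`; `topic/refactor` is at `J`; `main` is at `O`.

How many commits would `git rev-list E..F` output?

8

Reachable from F: {C, D, E, F, G, H, K, L, M, P}.
Reachable from E: {E, G}.
In F's history but not E's: {C, D, F, H, K, L, M, P} — 8 commits.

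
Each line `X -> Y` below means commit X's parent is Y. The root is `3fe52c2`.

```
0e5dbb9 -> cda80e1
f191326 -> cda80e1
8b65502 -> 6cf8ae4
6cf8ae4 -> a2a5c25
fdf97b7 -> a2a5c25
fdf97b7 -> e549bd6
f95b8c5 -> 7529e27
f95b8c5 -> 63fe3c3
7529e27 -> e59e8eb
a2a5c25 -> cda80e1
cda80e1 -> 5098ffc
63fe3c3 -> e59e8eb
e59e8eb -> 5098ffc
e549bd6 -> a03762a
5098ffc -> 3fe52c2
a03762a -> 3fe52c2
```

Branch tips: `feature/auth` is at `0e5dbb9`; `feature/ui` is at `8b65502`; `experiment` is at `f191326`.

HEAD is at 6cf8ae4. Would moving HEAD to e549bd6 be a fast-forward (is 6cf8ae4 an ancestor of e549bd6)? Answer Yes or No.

No

A fast-forward from 6cf8ae4 to e549bd6 is possible iff 6cf8ae4 is an ancestor of e549bd6.
Ancestors of e549bd6: {3fe52c2, a03762a, e549bd6}.
6cf8ae4 is not among them, so fast-forward is not possible.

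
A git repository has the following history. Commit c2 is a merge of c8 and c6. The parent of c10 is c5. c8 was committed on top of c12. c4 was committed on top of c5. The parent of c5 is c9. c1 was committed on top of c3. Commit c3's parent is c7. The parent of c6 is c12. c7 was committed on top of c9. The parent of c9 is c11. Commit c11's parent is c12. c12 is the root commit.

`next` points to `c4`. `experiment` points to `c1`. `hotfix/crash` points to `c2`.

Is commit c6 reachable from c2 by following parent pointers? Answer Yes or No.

Yes

Ancestors of c2 (commits reachable by following parents): {c12, c2, c6, c8}.
c6 is in that set, so it is an ancestor of c2.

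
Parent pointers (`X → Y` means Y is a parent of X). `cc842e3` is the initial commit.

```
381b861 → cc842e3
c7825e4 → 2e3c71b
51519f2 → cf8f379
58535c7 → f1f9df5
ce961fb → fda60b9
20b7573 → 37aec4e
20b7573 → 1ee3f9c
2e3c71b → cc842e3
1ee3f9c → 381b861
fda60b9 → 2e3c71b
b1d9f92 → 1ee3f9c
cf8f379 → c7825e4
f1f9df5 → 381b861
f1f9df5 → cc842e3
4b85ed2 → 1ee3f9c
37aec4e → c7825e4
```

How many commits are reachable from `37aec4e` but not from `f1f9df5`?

Reachable from 37aec4e: {2e3c71b, 37aec4e, c7825e4, cc842e3}.
Reachable from f1f9df5: {381b861, cc842e3, f1f9df5}.
In 37aec4e's history but not f1f9df5's: {2e3c71b, 37aec4e, c7825e4} — 3 commits.

3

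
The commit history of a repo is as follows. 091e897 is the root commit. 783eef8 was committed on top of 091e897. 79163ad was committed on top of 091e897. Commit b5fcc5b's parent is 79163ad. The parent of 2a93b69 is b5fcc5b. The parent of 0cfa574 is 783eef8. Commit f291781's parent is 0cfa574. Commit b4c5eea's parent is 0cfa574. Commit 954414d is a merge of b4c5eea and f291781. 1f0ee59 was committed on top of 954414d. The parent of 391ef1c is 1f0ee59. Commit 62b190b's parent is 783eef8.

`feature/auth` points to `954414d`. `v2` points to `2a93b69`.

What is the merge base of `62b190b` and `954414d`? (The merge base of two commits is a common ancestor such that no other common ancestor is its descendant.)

Ancestors of 62b190b: {091e897, 62b190b, 783eef8}.
Ancestors of 954414d: {091e897, 0cfa574, 783eef8, 954414d, b4c5eea, f291781}.
Common ancestors: {091e897, 783eef8}.
Among these, 783eef8 is not an ancestor of any other common ancestor — it is the merge base.

783eef8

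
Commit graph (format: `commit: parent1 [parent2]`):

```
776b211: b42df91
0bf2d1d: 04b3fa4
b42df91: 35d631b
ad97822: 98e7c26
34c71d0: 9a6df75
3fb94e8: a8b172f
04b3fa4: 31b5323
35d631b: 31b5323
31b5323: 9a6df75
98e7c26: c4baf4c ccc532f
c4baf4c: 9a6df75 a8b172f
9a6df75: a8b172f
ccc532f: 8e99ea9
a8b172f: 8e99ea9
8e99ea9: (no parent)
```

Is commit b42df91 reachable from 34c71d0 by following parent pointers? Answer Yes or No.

No

Ancestors of 34c71d0: {34c71d0, 8e99ea9, 9a6df75, a8b172f}.
b42df91 is not in that set, so it is not an ancestor of 34c71d0.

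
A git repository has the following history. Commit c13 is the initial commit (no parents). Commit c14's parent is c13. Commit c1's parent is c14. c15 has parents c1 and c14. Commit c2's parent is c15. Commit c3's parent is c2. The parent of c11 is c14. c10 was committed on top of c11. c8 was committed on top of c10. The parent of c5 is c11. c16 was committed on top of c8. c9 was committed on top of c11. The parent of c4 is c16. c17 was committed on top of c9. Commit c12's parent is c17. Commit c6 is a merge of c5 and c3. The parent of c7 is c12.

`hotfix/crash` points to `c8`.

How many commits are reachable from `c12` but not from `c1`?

Reachable from c12: {c11, c12, c13, c14, c17, c9}.
Reachable from c1: {c1, c13, c14}.
In c12's history but not c1's: {c11, c12, c17, c9} — 4 commits.

4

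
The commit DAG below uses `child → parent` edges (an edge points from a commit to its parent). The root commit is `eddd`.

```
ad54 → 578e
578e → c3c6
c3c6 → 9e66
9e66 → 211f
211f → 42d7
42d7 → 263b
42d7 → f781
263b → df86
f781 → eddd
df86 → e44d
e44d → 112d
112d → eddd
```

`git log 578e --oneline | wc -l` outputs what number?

11

Walking parent pointers from 578e: reachable set = {112d, 211f, 263b, 42d7, 578e, 9e66, c3c6, df86, e44d, eddd, f781}.
That is 11 commits.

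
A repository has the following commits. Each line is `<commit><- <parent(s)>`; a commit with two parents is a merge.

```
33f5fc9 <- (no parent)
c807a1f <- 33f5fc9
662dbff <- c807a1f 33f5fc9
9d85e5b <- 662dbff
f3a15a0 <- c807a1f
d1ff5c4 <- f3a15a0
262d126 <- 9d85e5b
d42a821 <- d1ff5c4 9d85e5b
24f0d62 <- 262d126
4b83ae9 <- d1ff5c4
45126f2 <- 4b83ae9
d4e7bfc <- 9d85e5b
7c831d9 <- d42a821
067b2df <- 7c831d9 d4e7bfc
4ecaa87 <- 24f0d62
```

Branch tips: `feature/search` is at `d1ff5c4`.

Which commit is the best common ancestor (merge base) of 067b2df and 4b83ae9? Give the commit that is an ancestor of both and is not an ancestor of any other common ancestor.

Ancestors of 067b2df: {067b2df, 33f5fc9, 662dbff, 7c831d9, 9d85e5b, c807a1f, d1ff5c4, d42a821, d4e7bfc, f3a15a0}.
Ancestors of 4b83ae9: {33f5fc9, 4b83ae9, c807a1f, d1ff5c4, f3a15a0}.
Common ancestors: {33f5fc9, c807a1f, d1ff5c4, f3a15a0}.
Among these, d1ff5c4 is not an ancestor of any other common ancestor — it is the merge base.

d1ff5c4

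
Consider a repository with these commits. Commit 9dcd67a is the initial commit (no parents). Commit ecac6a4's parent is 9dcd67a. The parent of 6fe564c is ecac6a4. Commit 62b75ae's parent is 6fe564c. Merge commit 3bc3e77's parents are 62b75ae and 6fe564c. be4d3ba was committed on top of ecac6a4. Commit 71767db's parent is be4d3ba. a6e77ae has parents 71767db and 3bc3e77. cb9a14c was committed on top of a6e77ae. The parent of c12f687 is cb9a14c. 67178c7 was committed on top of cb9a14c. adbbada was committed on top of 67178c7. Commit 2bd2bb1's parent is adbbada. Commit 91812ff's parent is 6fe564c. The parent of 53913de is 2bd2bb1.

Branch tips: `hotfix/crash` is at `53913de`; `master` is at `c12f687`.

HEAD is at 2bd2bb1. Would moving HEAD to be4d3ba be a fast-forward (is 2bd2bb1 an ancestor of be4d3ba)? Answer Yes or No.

A fast-forward from 2bd2bb1 to be4d3ba is possible iff 2bd2bb1 is an ancestor of be4d3ba.
Ancestors of be4d3ba: {9dcd67a, be4d3ba, ecac6a4}.
2bd2bb1 is not among them, so fast-forward is not possible.

No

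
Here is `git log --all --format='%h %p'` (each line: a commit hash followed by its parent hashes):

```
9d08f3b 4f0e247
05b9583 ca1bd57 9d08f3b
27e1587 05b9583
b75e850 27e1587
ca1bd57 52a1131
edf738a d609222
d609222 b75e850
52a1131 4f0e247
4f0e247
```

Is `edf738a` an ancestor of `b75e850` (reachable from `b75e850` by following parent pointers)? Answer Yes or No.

No

Ancestors of b75e850: {05b9583, 27e1587, 4f0e247, 52a1131, 9d08f3b, b75e850, ca1bd57}.
edf738a is not in that set, so it is not an ancestor of b75e850.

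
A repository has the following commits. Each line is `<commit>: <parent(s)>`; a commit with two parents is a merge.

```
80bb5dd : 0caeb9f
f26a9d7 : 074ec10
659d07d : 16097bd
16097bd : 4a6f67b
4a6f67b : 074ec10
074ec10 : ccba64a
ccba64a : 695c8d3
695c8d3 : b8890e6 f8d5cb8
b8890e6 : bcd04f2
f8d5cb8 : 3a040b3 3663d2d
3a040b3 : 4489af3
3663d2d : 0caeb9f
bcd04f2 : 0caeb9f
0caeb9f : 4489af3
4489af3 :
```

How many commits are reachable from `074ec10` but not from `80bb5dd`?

8

Reachable from 074ec10: {074ec10, 0caeb9f, 3663d2d, 3a040b3, 4489af3, 695c8d3, b8890e6, bcd04f2, ccba64a, f8d5cb8}.
Reachable from 80bb5dd: {0caeb9f, 4489af3, 80bb5dd}.
In 074ec10's history but not 80bb5dd's: {074ec10, 3663d2d, 3a040b3, 695c8d3, b8890e6, bcd04f2, ccba64a, f8d5cb8} — 8 commits.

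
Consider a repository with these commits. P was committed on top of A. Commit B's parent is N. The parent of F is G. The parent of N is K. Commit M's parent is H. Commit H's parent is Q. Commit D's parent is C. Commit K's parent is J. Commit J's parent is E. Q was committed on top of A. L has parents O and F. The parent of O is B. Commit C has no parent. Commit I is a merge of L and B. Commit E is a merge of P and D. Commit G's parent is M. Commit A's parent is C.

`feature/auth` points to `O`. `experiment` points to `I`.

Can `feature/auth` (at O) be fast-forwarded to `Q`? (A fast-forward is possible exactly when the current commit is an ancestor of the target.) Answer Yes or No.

A fast-forward from O to Q is possible iff O is an ancestor of Q.
Ancestors of Q: {A, C, Q}.
O is not among them, so fast-forward is not possible.

No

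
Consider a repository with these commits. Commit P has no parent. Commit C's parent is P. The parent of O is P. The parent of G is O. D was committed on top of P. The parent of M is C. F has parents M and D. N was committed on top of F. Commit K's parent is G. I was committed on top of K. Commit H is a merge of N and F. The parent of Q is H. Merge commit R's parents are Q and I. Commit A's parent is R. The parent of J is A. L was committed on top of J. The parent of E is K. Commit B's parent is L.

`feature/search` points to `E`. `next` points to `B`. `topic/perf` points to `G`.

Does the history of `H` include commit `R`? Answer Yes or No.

Ancestors of H: {C, D, F, H, M, N, P}.
R is not in that set, so it is not an ancestor of H.

No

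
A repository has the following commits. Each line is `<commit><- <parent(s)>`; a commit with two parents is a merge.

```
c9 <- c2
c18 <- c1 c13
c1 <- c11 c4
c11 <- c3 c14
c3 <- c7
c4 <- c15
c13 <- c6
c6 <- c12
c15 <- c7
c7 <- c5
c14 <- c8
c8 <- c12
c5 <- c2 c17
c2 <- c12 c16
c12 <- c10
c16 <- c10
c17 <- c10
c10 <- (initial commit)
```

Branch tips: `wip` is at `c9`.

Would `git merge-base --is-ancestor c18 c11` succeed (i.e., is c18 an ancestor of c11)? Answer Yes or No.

Ancestors of c11: {c10, c11, c12, c14, c16, c17, c2, c3, c5, c7, c8}.
c18 is not in that set, so it is not an ancestor of c11.

No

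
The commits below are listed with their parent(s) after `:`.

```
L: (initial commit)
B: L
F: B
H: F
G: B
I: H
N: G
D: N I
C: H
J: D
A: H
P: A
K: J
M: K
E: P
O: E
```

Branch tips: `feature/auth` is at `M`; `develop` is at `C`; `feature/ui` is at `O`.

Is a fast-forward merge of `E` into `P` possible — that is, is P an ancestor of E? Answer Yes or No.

Yes

A fast-forward from P to E is possible iff P is an ancestor of E.
Ancestors of E: {A, B, E, F, H, L, P}.
P is among them, so fast-forward is possible.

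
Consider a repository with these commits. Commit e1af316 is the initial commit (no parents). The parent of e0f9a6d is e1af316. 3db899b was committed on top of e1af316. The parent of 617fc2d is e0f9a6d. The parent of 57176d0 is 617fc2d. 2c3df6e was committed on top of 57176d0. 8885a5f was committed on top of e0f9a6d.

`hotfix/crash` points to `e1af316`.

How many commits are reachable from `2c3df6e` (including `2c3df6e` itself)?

Walking parent pointers from 2c3df6e: reachable set = {2c3df6e, 57176d0, 617fc2d, e0f9a6d, e1af316}.
That is 5 commits.

5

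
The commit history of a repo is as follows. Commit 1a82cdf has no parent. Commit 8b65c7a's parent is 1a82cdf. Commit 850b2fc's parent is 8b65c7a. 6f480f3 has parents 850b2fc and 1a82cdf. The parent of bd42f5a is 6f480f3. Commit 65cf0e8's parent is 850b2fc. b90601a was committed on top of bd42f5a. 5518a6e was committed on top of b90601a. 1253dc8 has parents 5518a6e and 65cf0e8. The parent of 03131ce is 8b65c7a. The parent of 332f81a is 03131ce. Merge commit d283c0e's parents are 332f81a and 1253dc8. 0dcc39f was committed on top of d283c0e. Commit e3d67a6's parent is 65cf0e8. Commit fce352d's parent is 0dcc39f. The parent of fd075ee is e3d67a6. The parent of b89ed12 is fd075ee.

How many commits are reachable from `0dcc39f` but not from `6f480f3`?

Reachable from 0dcc39f: {03131ce, 0dcc39f, 1253dc8, 1a82cdf, 332f81a, 5518a6e, 65cf0e8, 6f480f3, 850b2fc, 8b65c7a, b90601a, bd42f5a, d283c0e}.
Reachable from 6f480f3: {1a82cdf, 6f480f3, 850b2fc, 8b65c7a}.
In 0dcc39f's history but not 6f480f3's: {03131ce, 0dcc39f, 1253dc8, 332f81a, 5518a6e, 65cf0e8, b90601a, bd42f5a, d283c0e} — 9 commits.

9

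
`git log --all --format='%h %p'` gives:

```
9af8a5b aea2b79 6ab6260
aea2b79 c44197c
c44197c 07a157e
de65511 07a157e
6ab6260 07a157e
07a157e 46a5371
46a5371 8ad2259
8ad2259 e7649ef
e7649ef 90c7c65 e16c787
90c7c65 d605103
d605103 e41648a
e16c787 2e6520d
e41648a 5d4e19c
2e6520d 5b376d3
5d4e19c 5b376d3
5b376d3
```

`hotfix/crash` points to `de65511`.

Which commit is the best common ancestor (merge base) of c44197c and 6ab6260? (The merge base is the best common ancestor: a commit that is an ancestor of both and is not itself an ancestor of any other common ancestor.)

07a157e

Ancestors of c44197c: {07a157e, 2e6520d, 46a5371, 5b376d3, 5d4e19c, 8ad2259, 90c7c65, c44197c, d605103, e16c787, e41648a, e7649ef}.
Ancestors of 6ab6260: {07a157e, 2e6520d, 46a5371, 5b376d3, 5d4e19c, 6ab6260, 8ad2259, 90c7c65, d605103, e16c787, e41648a, e7649ef}.
Common ancestors: {07a157e, 2e6520d, 46a5371, 5b376d3, 5d4e19c, 8ad2259, 90c7c65, d605103, e16c787, e41648a, e7649ef}.
Among these, 07a157e is not an ancestor of any other common ancestor — it is the merge base.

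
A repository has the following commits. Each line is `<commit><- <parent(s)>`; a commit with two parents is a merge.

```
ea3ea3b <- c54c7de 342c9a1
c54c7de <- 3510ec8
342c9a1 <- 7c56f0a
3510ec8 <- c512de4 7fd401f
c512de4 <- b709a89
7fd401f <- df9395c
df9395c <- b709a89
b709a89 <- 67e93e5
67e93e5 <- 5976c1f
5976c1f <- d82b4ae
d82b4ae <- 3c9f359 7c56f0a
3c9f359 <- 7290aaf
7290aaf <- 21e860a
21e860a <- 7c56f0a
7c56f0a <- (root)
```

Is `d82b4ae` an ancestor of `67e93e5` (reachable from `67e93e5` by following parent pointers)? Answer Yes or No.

Yes

Ancestors of 67e93e5 (commits reachable by following parents): {21e860a, 3c9f359, 5976c1f, 67e93e5, 7290aaf, 7c56f0a, d82b4ae}.
d82b4ae is in that set, so it is an ancestor of 67e93e5.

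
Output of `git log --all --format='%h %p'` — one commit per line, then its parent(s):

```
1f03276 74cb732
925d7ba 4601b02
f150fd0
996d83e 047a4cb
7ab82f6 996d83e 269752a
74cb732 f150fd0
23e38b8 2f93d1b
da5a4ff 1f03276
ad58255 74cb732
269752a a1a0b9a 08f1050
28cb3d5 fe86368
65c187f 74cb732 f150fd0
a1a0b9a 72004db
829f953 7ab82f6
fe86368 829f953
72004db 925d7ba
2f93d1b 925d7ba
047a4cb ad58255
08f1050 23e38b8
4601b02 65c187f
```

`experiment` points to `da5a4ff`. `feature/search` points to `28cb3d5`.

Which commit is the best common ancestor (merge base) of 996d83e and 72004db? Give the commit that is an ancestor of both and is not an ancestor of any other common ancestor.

74cb732

Ancestors of 996d83e: {047a4cb, 74cb732, 996d83e, ad58255, f150fd0}.
Ancestors of 72004db: {4601b02, 65c187f, 72004db, 74cb732, 925d7ba, f150fd0}.
Common ancestors: {74cb732, f150fd0}.
Among these, 74cb732 is not an ancestor of any other common ancestor — it is the merge base.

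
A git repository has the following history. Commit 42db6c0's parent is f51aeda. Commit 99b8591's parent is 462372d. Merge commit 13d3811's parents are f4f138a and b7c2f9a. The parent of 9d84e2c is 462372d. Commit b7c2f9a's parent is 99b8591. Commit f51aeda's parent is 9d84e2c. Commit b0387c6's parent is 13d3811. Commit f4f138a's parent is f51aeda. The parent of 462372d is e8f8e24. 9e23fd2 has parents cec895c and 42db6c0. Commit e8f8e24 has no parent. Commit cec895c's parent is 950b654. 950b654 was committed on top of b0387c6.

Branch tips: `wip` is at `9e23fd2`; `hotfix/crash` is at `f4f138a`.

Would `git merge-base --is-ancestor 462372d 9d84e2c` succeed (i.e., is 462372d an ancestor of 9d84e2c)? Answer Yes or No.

Yes

Ancestors of 9d84e2c (commits reachable by following parents): {462372d, 9d84e2c, e8f8e24}.
462372d is in that set, so it is an ancestor of 9d84e2c.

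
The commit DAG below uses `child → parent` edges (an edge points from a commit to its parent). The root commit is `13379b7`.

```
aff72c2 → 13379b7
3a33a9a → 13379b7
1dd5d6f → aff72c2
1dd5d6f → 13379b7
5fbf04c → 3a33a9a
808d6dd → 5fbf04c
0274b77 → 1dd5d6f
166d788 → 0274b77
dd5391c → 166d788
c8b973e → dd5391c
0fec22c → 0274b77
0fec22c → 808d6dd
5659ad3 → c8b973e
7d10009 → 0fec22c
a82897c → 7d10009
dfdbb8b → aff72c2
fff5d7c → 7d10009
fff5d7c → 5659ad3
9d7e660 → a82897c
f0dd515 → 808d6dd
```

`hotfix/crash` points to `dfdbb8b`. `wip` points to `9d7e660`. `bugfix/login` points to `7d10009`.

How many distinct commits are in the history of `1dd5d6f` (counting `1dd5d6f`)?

3

Walking parent pointers from 1dd5d6f: reachable set = {13379b7, 1dd5d6f, aff72c2}.
That is 3 commits.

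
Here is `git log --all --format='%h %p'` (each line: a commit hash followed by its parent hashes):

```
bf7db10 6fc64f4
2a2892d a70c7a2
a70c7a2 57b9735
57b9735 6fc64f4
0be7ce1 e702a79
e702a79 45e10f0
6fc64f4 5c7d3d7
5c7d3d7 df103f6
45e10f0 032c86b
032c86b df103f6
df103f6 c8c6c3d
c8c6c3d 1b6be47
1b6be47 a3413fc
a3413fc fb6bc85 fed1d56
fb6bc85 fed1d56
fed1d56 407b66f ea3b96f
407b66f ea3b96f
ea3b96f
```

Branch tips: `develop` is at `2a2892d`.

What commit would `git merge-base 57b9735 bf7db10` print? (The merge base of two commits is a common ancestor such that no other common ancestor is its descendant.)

Ancestors of 57b9735: {1b6be47, 407b66f, 57b9735, 5c7d3d7, 6fc64f4, a3413fc, c8c6c3d, df103f6, ea3b96f, fb6bc85, fed1d56}.
Ancestors of bf7db10: {1b6be47, 407b66f, 5c7d3d7, 6fc64f4, a3413fc, bf7db10, c8c6c3d, df103f6, ea3b96f, fb6bc85, fed1d56}.
Common ancestors: {1b6be47, 407b66f, 5c7d3d7, 6fc64f4, a3413fc, c8c6c3d, df103f6, ea3b96f, fb6bc85, fed1d56}.
Among these, 6fc64f4 is not an ancestor of any other common ancestor — it is the merge base.

6fc64f4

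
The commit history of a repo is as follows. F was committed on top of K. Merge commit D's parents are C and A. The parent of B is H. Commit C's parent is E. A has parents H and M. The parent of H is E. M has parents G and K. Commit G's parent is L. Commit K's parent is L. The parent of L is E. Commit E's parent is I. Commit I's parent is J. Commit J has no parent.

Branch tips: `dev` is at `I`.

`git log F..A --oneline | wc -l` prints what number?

Reachable from A: {A, E, G, H, I, J, K, L, M}.
Reachable from F: {E, F, I, J, K, L}.
In A's history but not F's: {A, G, H, M} — 4 commits.

4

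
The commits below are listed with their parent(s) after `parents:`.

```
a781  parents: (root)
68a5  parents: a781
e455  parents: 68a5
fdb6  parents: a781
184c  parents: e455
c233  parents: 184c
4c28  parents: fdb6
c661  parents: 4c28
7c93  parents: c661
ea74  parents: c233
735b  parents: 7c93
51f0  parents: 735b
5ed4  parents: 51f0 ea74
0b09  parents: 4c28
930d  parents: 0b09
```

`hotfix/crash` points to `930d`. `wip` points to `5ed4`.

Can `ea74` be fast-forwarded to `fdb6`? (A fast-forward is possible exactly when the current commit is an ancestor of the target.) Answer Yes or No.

No

A fast-forward from ea74 to fdb6 is possible iff ea74 is an ancestor of fdb6.
Ancestors of fdb6: {a781, fdb6}.
ea74 is not among them, so fast-forward is not possible.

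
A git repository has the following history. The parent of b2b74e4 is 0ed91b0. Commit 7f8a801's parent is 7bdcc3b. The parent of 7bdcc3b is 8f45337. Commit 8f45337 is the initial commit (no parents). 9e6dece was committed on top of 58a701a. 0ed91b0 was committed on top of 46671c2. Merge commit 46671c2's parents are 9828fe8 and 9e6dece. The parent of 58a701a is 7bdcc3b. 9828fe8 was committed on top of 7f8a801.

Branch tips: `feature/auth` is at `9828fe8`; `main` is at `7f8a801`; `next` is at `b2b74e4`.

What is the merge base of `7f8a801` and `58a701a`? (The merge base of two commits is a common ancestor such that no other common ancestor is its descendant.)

7bdcc3b

Ancestors of 7f8a801: {7bdcc3b, 7f8a801, 8f45337}.
Ancestors of 58a701a: {58a701a, 7bdcc3b, 8f45337}.
Common ancestors: {7bdcc3b, 8f45337}.
Among these, 7bdcc3b is not an ancestor of any other common ancestor — it is the merge base.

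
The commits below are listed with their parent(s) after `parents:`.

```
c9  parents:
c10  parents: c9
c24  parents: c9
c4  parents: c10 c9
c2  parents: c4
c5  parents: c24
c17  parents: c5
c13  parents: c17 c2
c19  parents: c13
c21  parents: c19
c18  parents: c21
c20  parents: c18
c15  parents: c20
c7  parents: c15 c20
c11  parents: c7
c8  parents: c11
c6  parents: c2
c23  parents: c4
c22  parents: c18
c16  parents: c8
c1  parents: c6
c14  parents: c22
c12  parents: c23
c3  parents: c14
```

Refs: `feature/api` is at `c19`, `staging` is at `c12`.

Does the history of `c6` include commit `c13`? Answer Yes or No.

Ancestors of c6: {c10, c2, c4, c6, c9}.
c13 is not in that set, so it is not an ancestor of c6.

No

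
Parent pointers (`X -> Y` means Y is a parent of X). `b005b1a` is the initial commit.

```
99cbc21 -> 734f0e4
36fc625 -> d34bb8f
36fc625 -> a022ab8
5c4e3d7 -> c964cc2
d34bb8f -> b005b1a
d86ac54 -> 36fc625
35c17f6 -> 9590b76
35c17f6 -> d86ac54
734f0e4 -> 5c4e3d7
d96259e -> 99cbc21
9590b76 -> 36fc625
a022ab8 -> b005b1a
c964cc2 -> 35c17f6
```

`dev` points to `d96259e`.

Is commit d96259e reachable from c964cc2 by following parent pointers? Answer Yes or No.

Ancestors of c964cc2: {35c17f6, 36fc625, 9590b76, a022ab8, b005b1a, c964cc2, d34bb8f, d86ac54}.
d96259e is not in that set, so it is not an ancestor of c964cc2.

No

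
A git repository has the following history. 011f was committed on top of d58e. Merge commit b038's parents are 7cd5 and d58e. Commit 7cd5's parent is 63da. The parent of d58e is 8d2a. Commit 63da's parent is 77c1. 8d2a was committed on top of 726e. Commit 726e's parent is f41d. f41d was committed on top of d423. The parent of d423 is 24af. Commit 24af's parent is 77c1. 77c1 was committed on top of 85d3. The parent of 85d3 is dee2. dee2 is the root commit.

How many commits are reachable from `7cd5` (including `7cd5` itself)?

Walking parent pointers from 7cd5: reachable set = {63da, 77c1, 7cd5, 85d3, dee2}.
That is 5 commits.

5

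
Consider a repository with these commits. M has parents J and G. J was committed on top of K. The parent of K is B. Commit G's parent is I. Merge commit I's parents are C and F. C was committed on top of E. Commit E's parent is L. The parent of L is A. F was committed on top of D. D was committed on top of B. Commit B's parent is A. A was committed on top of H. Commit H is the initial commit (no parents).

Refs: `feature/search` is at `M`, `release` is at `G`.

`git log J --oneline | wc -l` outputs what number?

5

Walking parent pointers from J: reachable set = {A, B, H, J, K}.
That is 5 commits.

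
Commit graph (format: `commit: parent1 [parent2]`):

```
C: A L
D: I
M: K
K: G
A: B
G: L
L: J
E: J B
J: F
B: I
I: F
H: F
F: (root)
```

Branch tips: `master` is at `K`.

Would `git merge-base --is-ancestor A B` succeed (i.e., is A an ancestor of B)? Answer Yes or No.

No

Ancestors of B: {B, F, I}.
A is not in that set, so it is not an ancestor of B.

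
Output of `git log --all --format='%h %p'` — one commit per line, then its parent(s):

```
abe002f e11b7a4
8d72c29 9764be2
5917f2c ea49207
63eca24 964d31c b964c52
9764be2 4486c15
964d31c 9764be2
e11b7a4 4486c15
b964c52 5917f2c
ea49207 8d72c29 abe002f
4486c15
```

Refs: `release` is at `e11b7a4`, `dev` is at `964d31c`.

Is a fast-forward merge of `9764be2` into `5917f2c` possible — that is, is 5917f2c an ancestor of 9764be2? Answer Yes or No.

A fast-forward from 5917f2c to 9764be2 is possible iff 5917f2c is an ancestor of 9764be2.
Ancestors of 9764be2: {4486c15, 9764be2}.
5917f2c is not among them, so fast-forward is not possible.

No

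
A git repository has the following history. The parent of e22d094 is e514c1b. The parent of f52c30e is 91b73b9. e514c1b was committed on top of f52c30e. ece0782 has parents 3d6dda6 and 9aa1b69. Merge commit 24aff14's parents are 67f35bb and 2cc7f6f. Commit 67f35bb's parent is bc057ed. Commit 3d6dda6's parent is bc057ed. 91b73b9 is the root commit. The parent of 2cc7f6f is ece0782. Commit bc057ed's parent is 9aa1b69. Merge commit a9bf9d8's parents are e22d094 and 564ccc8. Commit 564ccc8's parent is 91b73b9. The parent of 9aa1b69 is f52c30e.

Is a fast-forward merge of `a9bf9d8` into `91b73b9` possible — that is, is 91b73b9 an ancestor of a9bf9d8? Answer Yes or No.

A fast-forward from 91b73b9 to a9bf9d8 is possible iff 91b73b9 is an ancestor of a9bf9d8.
Ancestors of a9bf9d8: {564ccc8, 91b73b9, a9bf9d8, e22d094, e514c1b, f52c30e}.
91b73b9 is among them, so fast-forward is possible.

Yes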